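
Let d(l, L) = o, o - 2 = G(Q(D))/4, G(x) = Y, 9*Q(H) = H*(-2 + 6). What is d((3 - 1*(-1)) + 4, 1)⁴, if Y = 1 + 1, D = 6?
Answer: 625/16 ≈ 39.063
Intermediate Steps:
Q(H) = 4*H/9 (Q(H) = (H*(-2 + 6))/9 = (H*4)/9 = (4*H)/9 = 4*H/9)
Y = 2
G(x) = 2
o = 5/2 (o = 2 + 2/4 = 2 + 2*(¼) = 2 + ½ = 5/2 ≈ 2.5000)
d(l, L) = 5/2
d((3 - 1*(-1)) + 4, 1)⁴ = (5/2)⁴ = 625/16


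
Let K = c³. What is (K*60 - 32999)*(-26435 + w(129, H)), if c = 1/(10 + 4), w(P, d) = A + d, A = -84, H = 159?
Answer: 298359600820/343 ≈ 8.6985e+8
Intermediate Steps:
w(P, d) = -84 + d
c = 1/14 ≈ 0.071429
K = 1/2744 (K = (1/14)³ = 1/2744 ≈ 0.00036443)
(K*60 - 32999)*(-26435 + w(129, H)) = ((1/2744)*60 - 32999)*(-26435 + (-84 + 159)) = (15/686 - 32999)*(-26435 + 75) = -22637299/686*(-26360) = 298359600820/343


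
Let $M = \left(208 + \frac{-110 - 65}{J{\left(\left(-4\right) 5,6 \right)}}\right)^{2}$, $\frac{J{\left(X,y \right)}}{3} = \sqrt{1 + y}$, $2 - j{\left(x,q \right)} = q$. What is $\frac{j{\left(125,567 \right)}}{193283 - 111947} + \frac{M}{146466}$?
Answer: $\frac{5213558621}{17869437864} - \frac{5200 \sqrt{7}}{219699} \approx 0.22914$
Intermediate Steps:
$j{\left(x,q \right)} = 2 - q$
$J{\left(X,y \right)} = 3 \sqrt{1 + y}$
$M = \left(208 - \frac{25 \sqrt{7}}{3}\right)^{2}$ ($M = \left(208 + \frac{-110 - 65}{3 \sqrt{1 + 6}}\right)^{2} = \left(208 - \frac{175}{3 \sqrt{7}}\right)^{2} = \left(208 - 175 \frac{\sqrt{7}}{21}\right)^{2} = \left(208 - \frac{25 \sqrt{7}}{3}\right)^{2} \approx 34578.0$)
$\frac{j{\left(125,567 \right)}}{193283 - 111947} + \frac{M}{146466} = \frac{2 - 567}{193283 - 111947} + \frac{\frac{393751}{9} - \frac{10400 \sqrt{7}}{3}}{146466} = \frac{2 - 567}{193283 - 111947} + \left(\frac{393751}{9} - \frac{10400 \sqrt{7}}{3}\right) \frac{1}{146466} = - \frac{565}{81336} + \left(\frac{393751}{1318194} - \frac{5200 \sqrt{7}}{219699}\right) = \frac{5213558621}{17869437864} - \frac{5200 \sqrt{7}}{219699}$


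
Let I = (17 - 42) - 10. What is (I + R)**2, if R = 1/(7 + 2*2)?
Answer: 147456/121 ≈ 1218.6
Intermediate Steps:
I = -35 (I = -25 - 10 = -35)
R = 1/11 (R = 1/(7 + 4) = 1/11 ≈ 0.090909)
(I + R)**2 = (-35 + 1/11)**2 = (-384/11)**2 = 147456/121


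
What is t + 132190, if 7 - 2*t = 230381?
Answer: 17003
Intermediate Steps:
t = -115187 (t = 7/2 - ½*230381 = 7/2 - 230381/2 = -115187)
t + 132190 = -115187 + 132190 = 17003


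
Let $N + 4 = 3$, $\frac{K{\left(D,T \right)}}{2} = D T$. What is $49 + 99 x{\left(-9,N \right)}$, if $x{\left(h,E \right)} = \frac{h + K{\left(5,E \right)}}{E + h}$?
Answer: $\frac{2371}{10} \approx 237.1$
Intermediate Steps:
$K{\left(D,T \right)} = 2 D T$
$N = -1$ ($N = -4 + 3 = -1$)
$x{\left(h,E \right)} = \frac{h + 10 E}{E + h}$ ($x{\left(h,E \right)} = \frac{h + 2 \cdot 5 E}{E + h} = \frac{h + 10 E}{E + h}$)
$49 + 99 x{\left(-9,N \right)} = 49 + 99 \frac{-9 + 10 \left(-1\right)}{-1 - 9} = 49 + 99 \frac{-9 - 10}{-10} = 49 + 99 \left(\left(- \frac{1}{10}\right) \left(-19\right)\right) = 49 + 99 \cdot \frac{19}{10} = 49 + \frac{1881}{10} = \frac{2371}{10}$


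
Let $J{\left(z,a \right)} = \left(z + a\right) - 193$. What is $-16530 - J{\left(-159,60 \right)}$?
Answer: $-16238$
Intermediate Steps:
$J{\left(z,a \right)} = -193 + a + z$ ($J{\left(z,a \right)} = \left(a + z\right) - 193 = -193 + a + z$)
$-16530 - J{\left(-159,60 \right)} = -16530 - \left(-193 + 60 - 159\right) = -16530 - -292 = -16530 + 292 = -16238$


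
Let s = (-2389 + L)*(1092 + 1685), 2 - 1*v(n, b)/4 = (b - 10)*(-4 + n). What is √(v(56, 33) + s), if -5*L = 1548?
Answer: I*√187469705/5 ≈ 2738.4*I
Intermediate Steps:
L = -1548/5 (L = -⅕*1548 = -1548/5 ≈ -309.60)
v(n, b) = 8 - 4*(-10 + b)*(-4 + n) (v(n, b) = 8 - 4*(b - 10)*(-4 + n) = 8 - 4*(-10 + b)*(-4 + n))
s = -37470061/5 (s = (-2389 - 1548/5)*(1092 + 1685) = -13493/5*2777 = -37470061/5 ≈ -7.4940e+6)
√(v(56, 33) + s) = √((-152 + 16*33 + 40*56 - 4*33*56) - 37470061/5) = √((-152 + 528 + 2240 - 7392) - 37470061/5) = √(-4776 - 37470061/5) = √(-37493941/5) = I*√187469705/5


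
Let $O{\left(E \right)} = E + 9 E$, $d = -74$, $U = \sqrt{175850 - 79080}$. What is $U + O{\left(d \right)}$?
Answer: $-740 + \sqrt{96770} \approx -428.92$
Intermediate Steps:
$U = \sqrt{96770} \approx 311.08$
$O{\left(E \right)} = 10 E$
$U + O{\left(d \right)} = \sqrt{96770} + 10 \left(-74\right) = \sqrt{96770} - 740 = -740 + \sqrt{96770}$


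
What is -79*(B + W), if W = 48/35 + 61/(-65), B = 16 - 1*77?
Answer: 2177082/455 ≈ 4784.8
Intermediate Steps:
B = -61 (B = 16 - 77 = -61)
W = 197/455 (W = 48*(1/35) + 61*(-1/65) = 48/35 - 61/65 = 197/455 ≈ 0.43297)
-79*(B + W) = -79*(-61 + 197/455) = -79*(-27558/455) = 2177082/455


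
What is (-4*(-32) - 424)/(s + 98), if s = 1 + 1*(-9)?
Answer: -148/45 ≈ -3.2889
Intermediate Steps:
s = -8 (s = 1 - 9 = -8)
(-4*(-32) - 424)/(s + 98) = (-4*(-32) - 424)/(-8 + 98) = (128 - 424)/90 = -296*1/90 = -148/45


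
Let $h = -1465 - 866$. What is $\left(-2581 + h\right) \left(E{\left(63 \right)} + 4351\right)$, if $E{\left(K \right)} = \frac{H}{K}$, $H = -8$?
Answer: $- \frac{1346403760}{63} \approx -2.1371 \cdot 10^{7}$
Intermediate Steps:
$h = -2331$ ($h = -1465 - 866 = -2331$)
$E{\left(K \right)} = - \frac{8}{K}$
$\left(-2581 + h\right) \left(E{\left(63 \right)} + 4351\right) = \left(-2581 - 2331\right) \left(- \frac{8}{63} + 4351\right) = - 4912 \left(\left(-8\right) \frac{1}{63} + 4351\right) = - 4912 \left(- \frac{8}{63} + 4351\right) = \left(-4912\right) \frac{274105}{63} = - \frac{1346403760}{63}$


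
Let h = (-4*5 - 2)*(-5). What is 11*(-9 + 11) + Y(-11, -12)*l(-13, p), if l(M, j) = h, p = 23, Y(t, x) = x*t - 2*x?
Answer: 17182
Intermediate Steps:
Y(t, x) = -2*x + t*x (Y(t, x) = t*x - 2*x = -2*x + t*x)
h = 110 (h = (-20 - 2)*(-5) = -22*(-5) = 110)
l(M, j) = 110
11*(-9 + 11) + Y(-11, -12)*l(-13, p) = 11*(-9 + 11) - 12*(-2 - 11)*110 = 11*2 - 12*(-13)*110 = 22 + 156*110 = 22 + 17160 = 17182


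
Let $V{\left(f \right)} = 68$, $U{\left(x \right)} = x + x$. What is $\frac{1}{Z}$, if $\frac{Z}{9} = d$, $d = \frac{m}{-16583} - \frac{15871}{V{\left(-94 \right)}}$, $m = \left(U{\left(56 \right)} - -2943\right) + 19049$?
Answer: $- \frac{1127644}{2382226785} \approx -0.00047336$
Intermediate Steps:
$U{\left(x \right)} = 2 x$
$m = 22104$ ($m = \left(2 \cdot 56 - -2943\right) + 19049 = \left(112 + 2943\right) + 19049 = 3055 + 19049 = 22104$)
$d = - \frac{264691865}{1127644}$ ($d = \frac{22104}{-16583} - \frac{15871}{68} = 22104 \left(- \frac{1}{16583}\right) - \frac{15871}{68} = - \frac{22104}{16583} - \frac{15871}{68} = - \frac{264691865}{1127644} \approx -234.73$)
$Z = - \frac{2382226785}{1127644}$ ($Z = 9 \left(- \frac{264691865}{1127644}\right) = - \frac{2382226785}{1127644} \approx -2112.6$)
$\frac{1}{Z} = \frac{1}{- \frac{2382226785}{1127644}} = - \frac{1127644}{2382226785}$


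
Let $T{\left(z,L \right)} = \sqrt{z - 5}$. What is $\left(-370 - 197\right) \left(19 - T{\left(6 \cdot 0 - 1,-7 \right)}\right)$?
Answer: $-10773 + 567 i \sqrt{6} \approx -10773.0 + 1388.9 i$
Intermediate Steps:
$T{\left(z,L \right)} = \sqrt{-5 + z}$
$\left(-370 - 197\right) \left(19 - T{\left(6 \cdot 0 - 1,-7 \right)}\right) = \left(-370 - 197\right) \left(19 - \sqrt{-5 + \left(6 \cdot 0 - 1\right)}\right) = \left(-370 - 197\right) \left(19 - \sqrt{-5 + \left(0 - 1\right)}\right) = - 567 \left(19 - \sqrt{-5 - 1}\right) = - 567 \left(19 - \sqrt{-6}\right) = - 567 \left(19 - i \sqrt{6}\right) = -10773 + 567 i \sqrt{6}$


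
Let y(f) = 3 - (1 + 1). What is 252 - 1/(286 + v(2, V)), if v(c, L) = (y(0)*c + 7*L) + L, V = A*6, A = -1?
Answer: 60479/240 ≈ 252.00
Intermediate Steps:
V = -6 (V = -1*6 = -6)
y(f) = 1 (y(f) = 3 - 1*2 = 3 - 2 = 1)
v(c, L) = c + 8*L (v(c, L) = (1*c + 7*L) + L = (c + 7*L) + L = c + 8*L)
252 - 1/(286 + v(2, V)) = 252 - 1/(286 + (2 + 8*(-6))) = 252 - 1/(286 + (2 - 48)) = 252 - 1/(286 - 46) = 252 - 1/240 = 60479/240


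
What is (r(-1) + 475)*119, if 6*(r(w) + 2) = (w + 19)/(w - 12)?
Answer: 731374/13 ≈ 56260.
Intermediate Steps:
r(w) = -2 + (19 + w)/(6*(-12 + w)) (r(w) = -2 + ((w + 19)/(w - 12))/6 = -2 + ((19 + w)/(-12 + w))/6 = -2 + (19 + w)/(6*(-12 + w)))
(r(-1) + 475)*119 = ((163 - 11*(-1))/(6*(-12 - 1)) + 475)*119 = ((⅙)*(163 + 11)/(-13) + 475)*119 = ((⅙)*(-1/13)*174 + 475)*119 = (-29/13 + 475)*119 = (6146/13)*119 = 731374/13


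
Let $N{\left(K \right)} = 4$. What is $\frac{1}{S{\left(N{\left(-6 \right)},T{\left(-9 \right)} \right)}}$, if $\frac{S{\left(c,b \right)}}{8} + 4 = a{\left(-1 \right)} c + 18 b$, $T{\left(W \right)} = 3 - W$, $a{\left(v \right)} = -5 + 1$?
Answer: $\frac{1}{1568} \approx 0.00063775$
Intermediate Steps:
$a{\left(v \right)} = -4$
$S{\left(c,b \right)} = -32 - 32 c + 144 b$ ($S{\left(c,b \right)} = -32 + 8 \left(- 4 c + 18 b\right) = -32 + \left(- 32 c + 144 b\right) = -32 - 32 c + 144 b$)
$\frac{1}{S{\left(N{\left(-6 \right)},T{\left(-9 \right)} \right)}} = \frac{1}{-32 - 128 + 144 \left(3 - -9\right)} = \frac{1}{-32 - 128 + 144 \left(3 + 9\right)} = \frac{1}{-32 - 128 + 144 \cdot 12} = \frac{1}{-32 - 128 + 1728} = \frac{1}{1568}$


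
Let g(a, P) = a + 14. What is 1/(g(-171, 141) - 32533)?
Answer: -1/32690 ≈ -3.0590e-5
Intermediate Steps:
g(a, P) = 14 + a
1/(g(-171, 141) - 32533) = 1/((14 - 171) - 32533) = 1/(-157 - 32533) = 1/(-32690) = -1/32690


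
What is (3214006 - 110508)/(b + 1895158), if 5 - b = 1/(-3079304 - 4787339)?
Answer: 12207055408607/7454285373905 ≈ 1.6376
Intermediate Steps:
b = 39333216/7866643 (b = 5 - 1/(-3079304 - 4787339) = 5 - 1/(-7866643) = 5 - 1*(-1/7866643) = 5 + 1/7866643 = 39333216/7866643 ≈ 5.0000)
(3214006 - 110508)/(b + 1895158) = (3214006 - 110508)/(39333216/7866643 + 1895158) = 3103498/(14908570747810/7866643) = 3103498*(7866643/14908570747810) = 12207055408607/7454285373905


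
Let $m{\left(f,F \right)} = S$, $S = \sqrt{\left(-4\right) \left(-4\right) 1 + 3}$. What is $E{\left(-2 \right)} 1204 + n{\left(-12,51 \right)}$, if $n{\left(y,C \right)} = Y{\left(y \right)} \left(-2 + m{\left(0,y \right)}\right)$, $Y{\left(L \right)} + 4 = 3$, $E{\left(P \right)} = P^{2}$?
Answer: $4818 - \sqrt{19} \approx 4813.6$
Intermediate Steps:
$Y{\left(L \right)} = -1$ ($Y{\left(L \right)} = -4 + 3 = -1$)
$S = \sqrt{19}$ ($S = \sqrt{16 \cdot 1 + 3} = \sqrt{16 + 3} = \sqrt{19} \approx 4.3589$)
$m{\left(f,F \right)} = \sqrt{19}$
$n{\left(y,C \right)} = 2 - \sqrt{19}$ ($n{\left(y,C \right)} = - (-2 + \sqrt{19}) = 2 - \sqrt{19}$)
$E{\left(-2 \right)} 1204 + n{\left(-12,51 \right)} = \left(-2\right)^{2} \cdot 1204 + \left(2 - \sqrt{19}\right) = 4 \cdot 1204 + \left(2 - \sqrt{19}\right) = 4816 + \left(2 - \sqrt{19}\right) = 4818 - \sqrt{19}$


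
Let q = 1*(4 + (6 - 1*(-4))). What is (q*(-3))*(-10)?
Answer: 420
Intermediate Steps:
q = 14 (q = 1*(4 + (6 + 4)) = 1*(4 + 10) = 1*14 = 14)
(q*(-3))*(-10) = (14*(-3))*(-10) = -42*(-10) = 420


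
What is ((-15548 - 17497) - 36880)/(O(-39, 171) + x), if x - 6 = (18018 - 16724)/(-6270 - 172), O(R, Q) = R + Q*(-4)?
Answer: 225228425/2310104 ≈ 97.497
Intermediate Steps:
O(R, Q) = R - 4*Q
x = 18679/3221 (x = 6 + (18018 - 16724)/(-6270 - 172) = 6 + 1294/(-6442) = 6 + 1294*(-1/6442) = 6 - 647/3221 = 18679/3221 ≈ 5.7991)
((-15548 - 17497) - 36880)/(O(-39, 171) + x) = ((-15548 - 17497) - 36880)/((-39 - 4*171) + 18679/3221) = (-33045 - 36880)/((-39 - 684) + 18679/3221) = -69925/(-723 + 18679/3221) = -69925/(-2310104/3221) = -69925*(-3221/2310104) = 225228425/2310104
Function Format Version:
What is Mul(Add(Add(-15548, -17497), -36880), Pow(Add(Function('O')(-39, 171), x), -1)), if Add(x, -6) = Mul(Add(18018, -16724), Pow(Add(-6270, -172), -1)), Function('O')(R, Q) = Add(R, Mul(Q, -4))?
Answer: Rational(225228425, 2310104) ≈ 97.497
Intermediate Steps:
Function('O')(R, Q) = Add(R, Mul(-4, Q))
x = Rational(18679, 3221) (x = Add(6, Mul(Add(18018, -16724), Pow(Add(-6270, -172), -1))) = Add(6, Mul(1294, Pow(-6442, -1))) = Add(6, Mul(1294, Rational(-1, 6442))) = Add(6, Rational(-647, 3221)) = Rational(18679, 3221) ≈ 5.7991)
Mul(Add(Add(-15548, -17497), -36880), Pow(Add(Function('O')(-39, 171), x), -1)) = Mul(Add(Add(-15548, -17497), -36880), Pow(Add(Add(-39, Mul(-4, 171)), Rational(18679, 3221)), -1)) = Mul(Add(-33045, -36880), Pow(Add(Add(-39, -684), Rational(18679, 3221)), -1)) = Mul(-69925, Pow(Add(-723, Rational(18679, 3221)), -1)) = Mul(-69925, Pow(Rational(-2310104, 3221), -1)) = Mul(-69925, Rational(-3221, 2310104)) = Rational(225228425, 2310104)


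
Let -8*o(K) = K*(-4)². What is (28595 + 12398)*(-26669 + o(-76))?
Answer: -1087011381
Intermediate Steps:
o(K) = -2*K (o(K) = -K*(-4)²/8 = -K*16/8 = -2*K)
(28595 + 12398)*(-26669 + o(-76)) = (28595 + 12398)*(-26669 - 2*(-76)) = 40993*(-26669 + 152) = 40993*(-26517) = -1087011381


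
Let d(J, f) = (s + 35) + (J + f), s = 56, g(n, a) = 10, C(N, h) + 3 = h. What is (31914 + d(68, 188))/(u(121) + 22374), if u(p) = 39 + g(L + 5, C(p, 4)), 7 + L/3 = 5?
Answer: 32261/22423 ≈ 1.4387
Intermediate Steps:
L = -6 (L = -21 + 3*5 = -21 + 15 = -6)
C(N, h) = -3 + h
u(p) = 49 (u(p) = 39 + 10 = 49)
d(J, f) = 91 + J + f (d(J, f) = (56 + 35) + (J + f) = 91 + (J + f) = 91 + J + f)
(31914 + d(68, 188))/(u(121) + 22374) = (31914 + (91 + 68 + 188))/(49 + 22374) = (31914 + 347)/22423 = 32261*(1/22423) = 32261/22423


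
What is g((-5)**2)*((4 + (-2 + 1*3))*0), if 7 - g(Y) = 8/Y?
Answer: 0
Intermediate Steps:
g(Y) = 7 - 8/Y
g((-5)**2)*((4 + (-2 + 1*3))*0) = (7 - 8/((-5)**2))*((4 + (-2 + 1*3))*0) = (7 - 8/25)*((4 + (-2 + 3))*0) = (7 - 8*1/25)*((4 + 1)*0) = (7 - 8/25)*(5*0) = (167/25)*0 = 0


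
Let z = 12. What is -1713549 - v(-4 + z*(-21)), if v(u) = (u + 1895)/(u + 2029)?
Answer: -3038124016/1773 ≈ -1.7136e+6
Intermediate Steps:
v(u) = (1895 + u)/(2029 + u)
-1713549 - v(-4 + z*(-21)) = -1713549 - (1895 + (-4 + 12*(-21)))/(2029 + (-4 + 12*(-21))) = -1713549 - (1895 + (-4 - 252))/(2029 + (-4 - 252)) = -1713549 - (1895 - 256)/(2029 - 256) = -1713549 - 1639/1773 = -3038124016/1773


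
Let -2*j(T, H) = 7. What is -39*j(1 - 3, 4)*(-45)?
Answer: -12285/2 ≈ -6142.5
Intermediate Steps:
j(T, H) = -7/2 (j(T, H) = -½*7 = -7/2)
-39*j(1 - 3, 4)*(-45) = -39*(-7/2)*(-45) = (273/2)*(-45) = -12285/2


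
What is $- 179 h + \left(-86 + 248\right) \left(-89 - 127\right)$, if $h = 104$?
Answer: $-53608$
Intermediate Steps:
$- 179 h + \left(-86 + 248\right) \left(-89 - 127\right) = \left(-179\right) 104 + \left(-86 + 248\right) \left(-89 - 127\right) = -18616 + 162 \left(-216\right) = -18616 - 34992 = -53608$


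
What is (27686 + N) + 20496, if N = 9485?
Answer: 57667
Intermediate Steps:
(27686 + N) + 20496 = (27686 + 9485) + 20496 = 37171 + 20496 = 57667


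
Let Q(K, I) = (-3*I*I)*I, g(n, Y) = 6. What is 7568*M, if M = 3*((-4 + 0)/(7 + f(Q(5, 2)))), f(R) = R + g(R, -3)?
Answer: 8256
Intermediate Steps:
Q(K, I) = -3*I**3 (Q(K, I) = (-3*I**2)*I = -3*I**3)
f(R) = 6 + R (f(R) = R + 6 = 6 + R)
M = 12/11 (M = 3*((-4 + 0)/(7 + (6 - 3*2**3))) = 3*(-4/(7 + (6 - 3*8))) = 3*(-4/(7 + (6 - 24))) = 3*(-4/(7 - 18)) = 3*(-4/(-11)) = 3*(-4*(-1/11)) = 3*(4/11) = 12/11 ≈ 1.0909)
7568*M = 7568*(12/11) = 8256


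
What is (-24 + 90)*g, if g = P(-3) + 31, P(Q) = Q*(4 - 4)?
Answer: 2046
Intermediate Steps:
P(Q) = 0 (P(Q) = Q*0 = 0)
g = 31 (g = 0 + 31 = 31)
(-24 + 90)*g = (-24 + 90)*31 = 66*31 = 2046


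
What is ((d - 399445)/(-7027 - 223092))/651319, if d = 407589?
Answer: -8144/149880876961 ≈ -5.4337e-8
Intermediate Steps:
((d - 399445)/(-7027 - 223092))/651319 = ((407589 - 399445)/(-7027 - 223092))/651319 = (8144/(-230119))*(1/651319) = (8144*(-1/230119))*(1/651319) = -8144/230119*1/651319 = -8144/149880876961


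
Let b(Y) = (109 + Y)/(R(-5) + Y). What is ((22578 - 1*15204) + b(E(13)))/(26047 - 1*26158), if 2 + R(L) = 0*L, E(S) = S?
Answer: -81236/1221 ≈ -66.532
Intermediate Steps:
R(L) = -2 (R(L) = -2 + 0*L = -2 + 0 = -2)
b(Y) = (109 + Y)/(-2 + Y)
((22578 - 1*15204) + b(E(13)))/(26047 - 1*26158) = ((22578 - 1*15204) + (109 + 13)/(-2 + 13))/(26047 - 1*26158) = ((22578 - 15204) + 122/11)/(26047 - 26158) = (7374 + (1/11)*122)/(-111) = (7374 + 122/11)*(-1/111) = (81236/11)*(-1/111) = -81236/1221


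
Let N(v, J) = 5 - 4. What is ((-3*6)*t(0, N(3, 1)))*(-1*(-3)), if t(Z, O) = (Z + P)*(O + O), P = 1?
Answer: -108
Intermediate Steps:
N(v, J) = 1
t(Z, O) = 2*O*(1 + Z) (t(Z, O) = (Z + 1)*(O + O) = (1 + Z)*(2*O) = 2*O*(1 + Z))
((-3*6)*t(0, N(3, 1)))*(-1*(-3)) = ((-3*6)*(2*1*(1 + 0)))*(-1*(-3)) = -36*3 = -108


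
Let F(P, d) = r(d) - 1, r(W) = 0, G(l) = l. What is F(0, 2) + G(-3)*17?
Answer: -52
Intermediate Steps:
F(P, d) = -1 (F(P, d) = 0 - 1 = -1)
F(0, 2) + G(-3)*17 = -1 - 3*17 = -1 - 51 = -52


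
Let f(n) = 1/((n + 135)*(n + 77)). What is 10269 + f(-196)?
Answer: 74542672/7259 ≈ 10269.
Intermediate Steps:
f(n) = 1/((77 + n)*(135 + n)) (f(n) = 1/((135 + n)*(77 + n)) = 1/((77 + n)*(135 + n)))
10269 + f(-196) = 10269 + 1/(10395 + (-196)² + 212*(-196)) = 10269 + 1/(10395 + 38416 - 41552) = 10269 + 1/7259 = 74542672/7259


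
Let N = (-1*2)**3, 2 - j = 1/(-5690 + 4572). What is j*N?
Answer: -8948/559 ≈ -16.007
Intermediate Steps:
j = 2237/1118 (j = 2 - 1/(-5690 + 4572) = 2 - 1/(-1118) = 2 - 1*(-1/1118) = 2 + 1/1118 = 2237/1118 ≈ 2.0009)
N = -8 (N = (-2)**3 = -8)
j*N = (2237/1118)*(-8) = -8948/559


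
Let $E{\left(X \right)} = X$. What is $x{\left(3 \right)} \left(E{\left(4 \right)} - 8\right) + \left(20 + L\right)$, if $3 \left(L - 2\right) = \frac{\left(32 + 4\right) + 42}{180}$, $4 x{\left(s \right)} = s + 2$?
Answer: $\frac{1543}{90} \approx 17.144$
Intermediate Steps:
$x{\left(s \right)} = \frac{1}{2} + \frac{s}{4}$ ($x{\left(s \right)} = \frac{s + 2}{4} = \frac{2 + s}{4} = \frac{1}{2} + \frac{s}{4}$)
$L = \frac{193}{90}$ ($L = 2 + \frac{\left(\left(32 + 4\right) + 42\right) \frac{1}{180}}{3} = 2 + \frac{\left(36 + 42\right) \frac{1}{180}}{3} = 2 + \frac{78 \cdot \frac{1}{180}}{3} = 2 + \frac{1}{3} \cdot \frac{13}{30} = 2 + \frac{13}{90} = \frac{193}{90} \approx 2.1444$)
$x{\left(3 \right)} \left(E{\left(4 \right)} - 8\right) + \left(20 + L\right) = \left(\frac{1}{2} + \frac{1}{4} \cdot 3\right) \left(4 - 8\right) + \left(20 + \frac{193}{90}\right) = \left(\frac{1}{2} + \frac{3}{4}\right) \left(-4\right) + \frac{1993}{90} = \frac{5}{4} \left(-4\right) + \frac{1993}{90} = -5 + \frac{1993}{90} = \frac{1543}{90}$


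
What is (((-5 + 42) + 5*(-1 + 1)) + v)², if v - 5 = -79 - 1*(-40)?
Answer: 9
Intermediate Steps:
v = -34 (v = 5 + (-79 - 1*(-40)) = 5 + (-79 + 40) = 5 - 39 = -34)
(((-5 + 42) + 5*(-1 + 1)) + v)² = (((-5 + 42) + 5*(-1 + 1)) - 34)² = ((37 + 5*0) - 34)² = ((37 + 0) - 34)² = (37 - 34)² = 3² = 9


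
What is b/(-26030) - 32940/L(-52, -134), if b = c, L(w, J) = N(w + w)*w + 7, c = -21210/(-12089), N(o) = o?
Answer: -519577161/85412239 ≈ -6.0832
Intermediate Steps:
c = 3030/1727 (c = -21210*(-1/12089) = 3030/1727 ≈ 1.7545)
L(w, J) = 7 + 2*w² (L(w, J) = (w + w)*w + 7 = (2*w)*w + 7 = 2*w² + 7 = 7 + 2*w²)
b = 3030/1727 ≈ 1.7545
b/(-26030) - 32940/L(-52, -134) = (3030/1727)/(-26030) - 32940/(7 + 2*(-52)²) = (3030/1727)*(-1/26030) - 32940/(7 + 2*2704) = -303/4495381 - 32940/(7 + 5408) = -303/4495381 - 32940/5415 = -303/4495381 - 32940*1/5415 = -303/4495381 - 2196/361 = -519577161/85412239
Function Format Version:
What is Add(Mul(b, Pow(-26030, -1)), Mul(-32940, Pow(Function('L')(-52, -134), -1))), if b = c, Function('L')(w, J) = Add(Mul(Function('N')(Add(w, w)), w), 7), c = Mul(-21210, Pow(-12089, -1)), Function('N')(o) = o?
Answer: Rational(-519577161, 85412239) ≈ -6.0832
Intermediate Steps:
c = Rational(3030, 1727) (c = Mul(-21210, Rational(-1, 12089)) = Rational(3030, 1727) ≈ 1.7545)
Function('L')(w, J) = Add(7, Mul(2, Pow(w, 2))) (Function('L')(w, J) = Add(Mul(Add(w, w), w), 7) = Add(Mul(Mul(2, w), w), 7) = Add(Mul(2, Pow(w, 2)), 7) = Add(7, Mul(2, Pow(w, 2))))
b = Rational(3030, 1727) ≈ 1.7545
Add(Mul(b, Pow(-26030, -1)), Mul(-32940, Pow(Function('L')(-52, -134), -1))) = Add(Mul(Rational(3030, 1727), Pow(-26030, -1)), Mul(-32940, Pow(Add(7, Mul(2, Pow(-52, 2))), -1))) = Add(Mul(Rational(3030, 1727), Rational(-1, 26030)), Mul(-32940, Pow(Add(7, Mul(2, 2704)), -1))) = Add(Rational(-303, 4495381), Mul(-32940, Pow(Add(7, 5408), -1))) = Add(Rational(-303, 4495381), Mul(-32940, Pow(5415, -1))) = Add(Rational(-303, 4495381), Mul(-32940, Rational(1, 5415))) = Add(Rational(-303, 4495381), Rational(-2196, 361)) = Rational(-519577161, 85412239)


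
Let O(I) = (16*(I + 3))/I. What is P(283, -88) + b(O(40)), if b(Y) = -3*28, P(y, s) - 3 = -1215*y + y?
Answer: -343643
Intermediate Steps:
P(y, s) = 3 - 1214*y (P(y, s) = 3 + (-1215*y + y) = 3 - 1214*y)
O(I) = (48 + 16*I)/I (O(I) = (16*(3 + I))/I = (48 + 16*I)/I)
b(Y) = -84
P(283, -88) + b(O(40)) = (3 - 1214*283) - 84 = (3 - 343562) - 84 = -343559 - 84 = -343643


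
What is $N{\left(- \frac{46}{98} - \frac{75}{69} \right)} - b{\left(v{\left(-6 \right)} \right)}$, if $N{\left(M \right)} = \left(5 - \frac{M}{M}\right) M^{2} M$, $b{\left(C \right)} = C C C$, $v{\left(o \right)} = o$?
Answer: $\frac{287605206472}{1431435383} \approx 200.92$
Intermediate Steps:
$b{\left(C \right)} = C^{3}$ ($b{\left(C \right)} = C^{2} C = C^{3}$)
$N{\left(M \right)} = 4 M^{3}$ ($N{\left(M \right)} = \left(5 - 1\right) M^{2} M = 4 M^{2} M = 4 M^{3}$)
$N{\left(- \frac{46}{98} - \frac{75}{69} \right)} - b{\left(v{\left(-6 \right)} \right)} = 4 \left(- \frac{46}{98} - \frac{75}{69}\right)^{3} - \left(-6\right)^{3} = 4 \left(\left(-46\right) \frac{1}{98} - \frac{25}{23}\right)^{3} - -216 = 4 \left(- \frac{23}{49} - \frac{25}{23}\right)^{3} + 216 = 4 \left(- \frac{1754}{1127}\right)^{3} + 216 = 4 \left(- \frac{5396209064}{1431435383}\right) + 216 = - \frac{21584836256}{1431435383} + 216 = \frac{287605206472}{1431435383}$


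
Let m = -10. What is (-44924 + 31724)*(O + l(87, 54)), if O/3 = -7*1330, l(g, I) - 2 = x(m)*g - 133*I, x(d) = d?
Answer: 474936000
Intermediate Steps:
l(g, I) = 2 - 133*I - 10*g (l(g, I) = 2 + (-10*g - 133*I) = 2 + (-133*I - 10*g) = 2 - 133*I - 10*g)
O = -27930 (O = 3*(-7*1330) = 3*(-9310) = -27930)
(-44924 + 31724)*(O + l(87, 54)) = (-44924 + 31724)*(-27930 + (2 - 133*54 - 10*87)) = -13200*(-27930 + (2 - 7182 - 870)) = -13200*(-27930 - 8050) = -13200*(-35980) = 474936000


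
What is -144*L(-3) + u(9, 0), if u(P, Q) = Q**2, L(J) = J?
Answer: 432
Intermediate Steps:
-144*L(-3) + u(9, 0) = -144*(-3) + 0**2 = 432 + 0 = 432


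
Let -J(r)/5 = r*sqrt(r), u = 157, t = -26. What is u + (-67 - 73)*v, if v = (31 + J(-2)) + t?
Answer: -543 - 1400*I*sqrt(2) ≈ -543.0 - 1979.9*I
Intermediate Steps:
J(r) = -5*r**(3/2) (J(r) = -5*r*sqrt(r) = -5*r**(3/2))
v = 5 + 10*I*sqrt(2) (v = (31 - (-10)*I*sqrt(2)) - 26 = (31 + 10*I*sqrt(2)) - 26 = 5 + 10*I*sqrt(2) ≈ 5.0 + 14.142*I)
u + (-67 - 73)*v = 157 + (-67 - 73)*(5 + 10*I*sqrt(2)) = 157 - 140*(5 + 10*I*sqrt(2)) = 157 + (-700 - 1400*I*sqrt(2)) = -543 - 1400*I*sqrt(2)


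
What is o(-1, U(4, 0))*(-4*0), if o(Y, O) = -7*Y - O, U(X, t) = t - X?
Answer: 0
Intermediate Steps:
o(Y, O) = -O - 7*Y
o(-1, U(4, 0))*(-4*0) = (-(0 - 1*4) - 7*(-1))*(-4*0) = (-(0 - 4) + 7)*0 = (-1*(-4) + 7)*0 = (4 + 7)*0 = 11*0 = 0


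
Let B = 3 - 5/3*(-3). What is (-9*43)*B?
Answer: -3096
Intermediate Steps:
B = 8 (B = 3 - 5*1/3*(-3) = 3 - 5/3*(-3) = 3 + 5 = 8)
(-9*43)*B = -9*43*8 = -387*8 = -3096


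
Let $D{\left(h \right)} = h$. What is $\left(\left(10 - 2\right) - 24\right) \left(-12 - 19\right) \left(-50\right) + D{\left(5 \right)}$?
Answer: $-24795$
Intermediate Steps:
$\left(\left(10 - 2\right) - 24\right) \left(-12 - 19\right) \left(-50\right) + D{\left(5 \right)} = \left(\left(10 - 2\right) - 24\right) \left(-12 - 19\right) \left(-50\right) + 5 = \left(\left(10 - 2\right) - 24\right) \left(-31\right) \left(-50\right) + 5 = \left(8 - 24\right) \left(-31\right) \left(-50\right) + 5 = \left(-16\right) \left(-31\right) \left(-50\right) + 5 = 496 \left(-50\right) + 5 = -24800 + 5 = -24795$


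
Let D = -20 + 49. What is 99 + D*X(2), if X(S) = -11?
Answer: -220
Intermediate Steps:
D = 29
99 + D*X(2) = 99 + 29*(-11) = 99 - 319 = -220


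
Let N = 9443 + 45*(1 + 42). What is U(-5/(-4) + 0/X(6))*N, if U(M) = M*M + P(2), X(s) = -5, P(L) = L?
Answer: 324273/8 ≈ 40534.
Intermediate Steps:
U(M) = 2 + M² (U(M) = M*M + 2 = M² + 2 = 2 + M²)
N = 11378 (N = 9443 + 45*43 = 9443 + 1935 = 11378)
U(-5/(-4) + 0/X(6))*N = (2 + (-5/(-4) + 0/(-5))²)*11378 = (2 + (-5*(-¼) + 0*(-⅕))²)*11378 = (2 + (5/4 + 0)²)*11378 = (2 + (5/4)²)*11378 = (2 + 25/16)*11378 = (57/16)*11378 = 324273/8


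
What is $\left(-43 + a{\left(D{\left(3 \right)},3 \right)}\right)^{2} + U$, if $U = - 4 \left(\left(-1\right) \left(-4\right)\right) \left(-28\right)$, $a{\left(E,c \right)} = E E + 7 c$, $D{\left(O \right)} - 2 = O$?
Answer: $457$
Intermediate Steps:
$D{\left(O \right)} = 2 + O$
$a{\left(E,c \right)} = E^{2} + 7 c$
$U = 448$ ($U = \left(-4\right) 4 \left(-28\right) = \left(-16\right) \left(-28\right) = 448$)
$\left(-43 + a{\left(D{\left(3 \right)},3 \right)}\right)^{2} + U = \left(-43 + \left(\left(2 + 3\right)^{2} + 7 \cdot 3\right)\right)^{2} + 448 = \left(-43 + \left(5^{2} + 21\right)\right)^{2} + 448 = \left(-43 + \left(25 + 21\right)\right)^{2} + 448 = \left(-43 + 46\right)^{2} + 448 = 3^{2} + 448 = 9 + 448 = 457$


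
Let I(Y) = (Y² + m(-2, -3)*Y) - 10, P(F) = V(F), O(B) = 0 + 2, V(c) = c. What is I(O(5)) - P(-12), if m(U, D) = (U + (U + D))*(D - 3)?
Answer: 90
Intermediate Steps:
O(B) = 2
P(F) = F
m(U, D) = (-3 + D)*(D + 2*U) (m(U, D) = (U + (D + U))*(-3 + D) = (D + 2*U)*(-3 + D) = (-3 + D)*(D + 2*U))
I(Y) = -10 + Y² + 42*Y (I(Y) = (Y² + ((-3)² - 6*(-2) - 3*(-3) + 2*(-3)*(-2))*Y) - 10 = (Y² + (9 + 12 + 9 + 12)*Y) - 10 = (Y² + 42*Y) - 10 = -10 + Y² + 42*Y)
I(O(5)) - P(-12) = (-10 + 2² + 42*2) - 1*(-12) = (-10 + 4 + 84) + 12 = 78 + 12 = 90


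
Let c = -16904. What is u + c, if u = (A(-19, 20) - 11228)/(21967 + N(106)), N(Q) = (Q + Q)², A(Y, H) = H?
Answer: -1131074752/66911 ≈ -16904.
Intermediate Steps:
N(Q) = 4*Q² (N(Q) = (2*Q)² = 4*Q²)
u = -11208/66911 (u = (20 - 11228)/(21967 + 4*106²) = -11208/(21967 + 4*11236) = -11208/(21967 + 44944) = -11208/66911 ≈ -0.16751)
u + c = -11208/66911 - 16904 = -1131074752/66911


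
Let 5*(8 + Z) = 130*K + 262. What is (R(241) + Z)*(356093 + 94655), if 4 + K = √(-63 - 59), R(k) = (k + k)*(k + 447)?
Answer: 747241920936/5 + 11719448*I*√122 ≈ 1.4945e+11 + 1.2945e+8*I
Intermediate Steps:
R(k) = 2*k*(447 + k) (R(k) = (2*k)*(447 + k) = 2*k*(447 + k))
K = -4 + I*√122 (K = -4 + √(-63 - 59) = -4 + √(-122) = -4 + I*√122 ≈ -4.0 + 11.045*I)
Z = -298/5 + 26*I*√122 (Z = -8 + (130*(-4 + I*√122) + 262)/5 = -8 + ((-520 + 130*I*√122) + 262)/5 = -8 + (-258 + 130*I*√122)/5 = -8 + (-258/5 + 26*I*√122) = -298/5 + 26*I*√122 ≈ -59.6 + 287.18*I)
(R(241) + Z)*(356093 + 94655) = (2*241*(447 + 241) + (-298/5 + 26*I*√122))*(356093 + 94655) = (2*241*688 + (-298/5 + 26*I*√122))*450748 = (331616 + (-298/5 + 26*I*√122))*450748 = (1657782/5 + 26*I*√122)*450748 = 747241920936/5 + 11719448*I*√122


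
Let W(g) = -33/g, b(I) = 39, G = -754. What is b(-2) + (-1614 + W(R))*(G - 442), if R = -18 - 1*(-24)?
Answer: 1936961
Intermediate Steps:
R = 6 (R = -18 + 24 = 6)
b(-2) + (-1614 + W(R))*(G - 442) = 39 + (-1614 - 33/6)*(-754 - 442) = 39 + (-1614 - 33*⅙)*(-1196) = 39 + (-1614 - 11/2)*(-1196) = 39 - 3239/2*(-1196) = 39 + 1936922 = 1936961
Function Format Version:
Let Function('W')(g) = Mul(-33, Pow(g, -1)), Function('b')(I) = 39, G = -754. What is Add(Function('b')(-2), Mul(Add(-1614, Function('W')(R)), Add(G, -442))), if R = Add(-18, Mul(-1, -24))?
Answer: 1936961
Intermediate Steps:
R = 6 (R = Add(-18, 24) = 6)
Add(Function('b')(-2), Mul(Add(-1614, Function('W')(R)), Add(G, -442))) = Add(39, Mul(Add(-1614, Mul(-33, Pow(6, -1))), Add(-754, -442))) = Add(39, Mul(Add(-1614, Mul(-33, Rational(1, 6))), -1196)) = Add(39, Mul(Add(-1614, Rational(-11, 2)), -1196)) = Add(39, Mul(Rational(-3239, 2), -1196)) = Add(39, 1936922) = 1936961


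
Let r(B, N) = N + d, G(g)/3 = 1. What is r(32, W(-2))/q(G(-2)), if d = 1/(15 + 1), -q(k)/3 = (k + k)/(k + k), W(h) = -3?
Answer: 47/48 ≈ 0.97917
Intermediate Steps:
G(g) = 3 (G(g) = 3*1 = 3)
q(k) = -3 (q(k) = -3*(k + k)/(k + k) = -3*2*k/(2*k) = -3*2*k*1/(2*k) = -3*1 = -3)
d = 1/16 ≈ 0.062500
r(B, N) = 1/16 + N (r(B, N) = N + 1/16 = 1/16 + N)
r(32, W(-2))/q(G(-2)) = (1/16 - 3)/(-3) = -1/3*(-47/16) = 47/48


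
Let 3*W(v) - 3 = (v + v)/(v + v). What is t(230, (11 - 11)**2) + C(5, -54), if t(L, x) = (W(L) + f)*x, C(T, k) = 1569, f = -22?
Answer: 1569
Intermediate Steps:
W(v) = 4/3 (W(v) = 1 + ((v + v)/(v + v))/3 = 1 + ((2*v)/((2*v)))/3 = 1 + ((2*v)*(1/(2*v)))/3 = 1 + (1/3)*1 = 1 + 1/3 = 4/3)
t(L, x) = -62*x/3 (t(L, x) = (4/3 - 22)*x = -62*x/3)
t(230, (11 - 11)**2) + C(5, -54) = -62*(11 - 11)**2/3 + 1569 = -62/3*0**2 + 1569 = -62/3*0 + 1569 = 0 + 1569 = 1569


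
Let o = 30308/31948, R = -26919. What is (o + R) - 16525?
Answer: -346979651/7987 ≈ -43443.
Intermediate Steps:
o = 7577/7987 (o = 30308*(1/31948) = 7577/7987 ≈ 0.94867)
(o + R) - 16525 = (7577/7987 - 26919) - 16525 = -214994476/7987 - 16525 = -346979651/7987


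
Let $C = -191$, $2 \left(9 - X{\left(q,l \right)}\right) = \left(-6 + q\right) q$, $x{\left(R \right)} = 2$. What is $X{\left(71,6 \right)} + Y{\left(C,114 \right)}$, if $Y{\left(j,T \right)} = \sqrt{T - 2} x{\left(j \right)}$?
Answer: $- \frac{4597}{2} + 8 \sqrt{7} \approx -2277.3$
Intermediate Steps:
$X{\left(q,l \right)} = 9 - \frac{q \left(-6 + q\right)}{2}$ ($X{\left(q,l \right)} = 9 - \frac{\left(-6 + q\right) q}{2} = 9 - \frac{q \left(-6 + q\right)}{2}$)
$Y{\left(j,T \right)} = 2 \sqrt{-2 + T}$ ($Y{\left(j,T \right)} = \sqrt{T - 2} \cdot 2 = \sqrt{-2 + T} 2 = 2 \sqrt{-2 + T}$)
$X{\left(71,6 \right)} + Y{\left(C,114 \right)} = \left(9 + 3 \cdot 71 - \frac{71^{2}}{2}\right) + 2 \sqrt{-2 + 114} = \left(9 + 213 - \frac{5041}{2}\right) + 2 \sqrt{112} = \left(9 + 213 - \frac{5041}{2}\right) + 2 \cdot 4 \sqrt{7} = - \frac{4597}{2} + 8 \sqrt{7}$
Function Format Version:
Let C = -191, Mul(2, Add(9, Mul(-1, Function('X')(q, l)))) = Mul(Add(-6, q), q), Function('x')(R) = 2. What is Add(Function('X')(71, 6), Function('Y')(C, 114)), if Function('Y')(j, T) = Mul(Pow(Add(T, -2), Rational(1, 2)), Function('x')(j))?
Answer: Add(Rational(-4597, 2), Mul(8, Pow(7, Rational(1, 2)))) ≈ -2277.3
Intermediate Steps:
Function('X')(q, l) = Add(9, Mul(Rational(-1, 2), q, Add(-6, q))) (Function('X')(q, l) = Add(9, Mul(Rational(-1, 2), Mul(Add(-6, q), q))) = Add(9, Mul(Rational(-1, 2), Mul(q, Add(-6, q)))) = Add(9, Mul(Rational(-1, 2), q, Add(-6, q))))
Function('Y')(j, T) = Mul(2, Pow(Add(-2, T), Rational(1, 2))) (Function('Y')(j, T) = Mul(Pow(Add(T, -2), Rational(1, 2)), 2) = Mul(Pow(Add(-2, T), Rational(1, 2)), 2) = Mul(2, Pow(Add(-2, T), Rational(1, 2))))
Add(Function('X')(71, 6), Function('Y')(C, 114)) = Add(Add(9, Mul(3, 71), Mul(Rational(-1, 2), Pow(71, 2))), Mul(2, Pow(Add(-2, 114), Rational(1, 2)))) = Add(Add(9, 213, Mul(Rational(-1, 2), 5041)), Mul(2, Pow(112, Rational(1, 2)))) = Add(Add(9, 213, Rational(-5041, 2)), Mul(2, Mul(4, Pow(7, Rational(1, 2))))) = Add(Rational(-4597, 2), Mul(8, Pow(7, Rational(1, 2))))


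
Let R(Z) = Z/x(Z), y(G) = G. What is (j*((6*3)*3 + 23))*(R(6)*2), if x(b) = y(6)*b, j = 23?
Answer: 1771/3 ≈ 590.33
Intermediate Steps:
x(b) = 6*b
R(Z) = ⅙ (R(Z) = Z/((6*Z)) = Z*(1/(6*Z)) = ⅙)
(j*((6*3)*3 + 23))*(R(6)*2) = (23*((6*3)*3 + 23))*((⅙)*2) = (23*(18*3 + 23))*(⅓) = (23*(54 + 23))*(⅓) = (23*77)*(⅓) = 1771*(⅓) = 1771/3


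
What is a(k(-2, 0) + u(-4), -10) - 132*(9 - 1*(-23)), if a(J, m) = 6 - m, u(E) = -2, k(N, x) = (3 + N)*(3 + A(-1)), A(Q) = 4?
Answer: -4208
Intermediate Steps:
k(N, x) = 21 + 7*N (k(N, x) = (3 + N)*(3 + 4) = (3 + N)*7 = 21 + 7*N)
a(k(-2, 0) + u(-4), -10) - 132*(9 - 1*(-23)) = (6 - 1*(-10)) - 132*(9 - 1*(-23)) = (6 + 10) - 132*(9 + 23) = 16 - 132*32 = 16 - 4224 = -4208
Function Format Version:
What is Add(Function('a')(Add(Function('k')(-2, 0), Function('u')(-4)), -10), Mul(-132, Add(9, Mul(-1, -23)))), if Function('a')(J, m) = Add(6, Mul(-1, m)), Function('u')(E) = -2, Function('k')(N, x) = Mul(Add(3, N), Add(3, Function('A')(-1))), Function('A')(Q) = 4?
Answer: -4208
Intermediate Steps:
Function('k')(N, x) = Add(21, Mul(7, N)) (Function('k')(N, x) = Mul(Add(3, N), Add(3, 4)) = Mul(Add(3, N), 7) = Add(21, Mul(7, N)))
Add(Function('a')(Add(Function('k')(-2, 0), Function('u')(-4)), -10), Mul(-132, Add(9, Mul(-1, -23)))) = Add(Add(6, Mul(-1, -10)), Mul(-132, Add(9, Mul(-1, -23)))) = Add(Add(6, 10), Mul(-132, Add(9, 23))) = Add(16, Mul(-132, 32)) = Add(16, -4224) = -4208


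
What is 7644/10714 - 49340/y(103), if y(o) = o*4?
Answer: -65684929/551771 ≈ -119.04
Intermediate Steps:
y(o) = 4*o
7644/10714 - 49340/y(103) = 7644/10714 - 49340/(4*103) = 7644*(1/10714) - 49340/412 = 3822/5357 - 49340*1/412 = 3822/5357 - 12335/103 = -65684929/551771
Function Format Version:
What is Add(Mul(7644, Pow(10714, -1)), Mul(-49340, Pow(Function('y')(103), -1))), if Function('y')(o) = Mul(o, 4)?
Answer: Rational(-65684929, 551771) ≈ -119.04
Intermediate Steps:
Function('y')(o) = Mul(4, o)
Add(Mul(7644, Pow(10714, -1)), Mul(-49340, Pow(Function('y')(103), -1))) = Add(Mul(7644, Pow(10714, -1)), Mul(-49340, Pow(Mul(4, 103), -1))) = Add(Mul(7644, Rational(1, 10714)), Mul(-49340, Pow(412, -1))) = Add(Rational(3822, 5357), Mul(-49340, Rational(1, 412))) = Add(Rational(3822, 5357), Rational(-12335, 103)) = Rational(-65684929, 551771)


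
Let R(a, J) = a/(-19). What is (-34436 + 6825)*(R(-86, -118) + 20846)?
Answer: -10938373760/19 ≈ -5.7570e+8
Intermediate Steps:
R(a, J) = -a/19 (R(a, J) = a*(-1/19) = -a/19)
(-34436 + 6825)*(R(-86, -118) + 20846) = (-34436 + 6825)*(-1/19*(-86) + 20846) = -27611*(86/19 + 20846) = -27611*396160/19 = -10938373760/19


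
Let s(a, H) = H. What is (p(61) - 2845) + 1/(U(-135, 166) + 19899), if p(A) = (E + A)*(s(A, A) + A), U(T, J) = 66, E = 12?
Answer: 121007866/19965 ≈ 6061.0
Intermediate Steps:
p(A) = 2*A*(12 + A) (p(A) = (12 + A)*(A + A) = (12 + A)*(2*A) = 2*A*(12 + A))
(p(61) - 2845) + 1/(U(-135, 166) + 19899) = (2*61*(12 + 61) - 2845) + 1/(66 + 19899) = (2*61*73 - 2845) + 1/19965 = (8906 - 2845) + 1/19965 = 6061 + 1/19965 = 121007866/19965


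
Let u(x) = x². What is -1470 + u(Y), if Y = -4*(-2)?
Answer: -1406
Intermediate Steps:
Y = 8
-1470 + u(Y) = -1470 + 8² = -1470 + 64 = -1406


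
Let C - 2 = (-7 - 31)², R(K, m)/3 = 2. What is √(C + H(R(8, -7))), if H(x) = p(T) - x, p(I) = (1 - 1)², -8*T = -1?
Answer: 12*√10 ≈ 37.947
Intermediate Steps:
T = ⅛ (T = -⅛*(-1) = ⅛ ≈ 0.12500)
R(K, m) = 6 (R(K, m) = 3*2 = 6)
p(I) = 0 (p(I) = 0² = 0)
H(x) = -x (H(x) = 0 - x = -x)
C = 1446 (C = 2 + (-7 - 31)² = 2 + (-38)² = 2 + 1444 = 1446)
√(C + H(R(8, -7))) = √(1446 - 1*6) = √(1446 - 6) = √1440 = 12*√10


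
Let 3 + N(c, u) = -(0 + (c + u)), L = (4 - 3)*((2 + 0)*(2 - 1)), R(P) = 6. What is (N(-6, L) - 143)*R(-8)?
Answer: -852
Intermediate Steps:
L = 2 (L = 1*(2*1) = 1*2 = 2)
N(c, u) = -3 - c - u (N(c, u) = -3 - (0 + (c + u)) = -3 - (c + u) = -3 + (-c - u) = -3 - c - u)
(N(-6, L) - 143)*R(-8) = ((-3 - 1*(-6) - 1*2) - 143)*6 = ((-3 + 6 - 2) - 143)*6 = (1 - 143)*6 = -142*6 = -852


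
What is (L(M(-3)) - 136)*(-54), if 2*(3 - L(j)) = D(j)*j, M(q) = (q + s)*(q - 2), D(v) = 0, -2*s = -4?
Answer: 7182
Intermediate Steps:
s = 2 (s = -1/2*(-4) = 2)
M(q) = (-2 + q)*(2 + q) (M(q) = (q + 2)*(q - 2) = (2 + q)*(-2 + q) = (-2 + q)*(2 + q))
L(j) = 3 (L(j) = 3 - 0*j = 3 - 1/2*0 = 3 + 0 = 3)
(L(M(-3)) - 136)*(-54) = (3 - 136)*(-54) = -133*(-54) = 7182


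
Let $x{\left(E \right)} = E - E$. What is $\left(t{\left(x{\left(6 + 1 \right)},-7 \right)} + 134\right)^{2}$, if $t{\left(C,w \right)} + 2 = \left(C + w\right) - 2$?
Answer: $15129$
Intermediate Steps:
$x{\left(E \right)} = 0$
$t{\left(C,w \right)} = -4 + C + w$ ($t{\left(C,w \right)} = -2 - \left(2 - C - w\right) = -2 + \left(-2 + C + w\right) = -4 + C + w$)
$\left(t{\left(x{\left(6 + 1 \right)},-7 \right)} + 134\right)^{2} = \left(\left(-4 + 0 - 7\right) + 134\right)^{2} = \left(-11 + 134\right)^{2} = 123^{2} = 15129$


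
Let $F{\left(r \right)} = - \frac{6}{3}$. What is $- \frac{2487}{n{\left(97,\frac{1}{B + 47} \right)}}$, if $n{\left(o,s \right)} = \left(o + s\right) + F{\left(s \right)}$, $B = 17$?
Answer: $- \frac{53056}{2027} \approx -26.175$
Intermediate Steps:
$F{\left(r \right)} = -2$ ($F{\left(r \right)} = \left(-6\right) \frac{1}{3} = -2$)
$n{\left(o,s \right)} = -2 + o + s$ ($n{\left(o,s \right)} = \left(o + s\right) - 2 = -2 + o + s$)
$- \frac{2487}{n{\left(97,\frac{1}{B + 47} \right)}} = - \frac{2487}{-2 + 97 + \frac{1}{17 + 47}} = - \frac{2487}{-2 + 97 + \frac{1}{64}} = - \frac{2487}{\frac{6081}{64}} = \left(-2487\right) \frac{64}{6081} = - \frac{53056}{2027}$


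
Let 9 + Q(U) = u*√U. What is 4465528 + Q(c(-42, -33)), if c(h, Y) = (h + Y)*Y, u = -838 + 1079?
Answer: 4465519 + 3615*√11 ≈ 4.4775e+6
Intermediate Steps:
u = 241
c(h, Y) = Y*(Y + h) (c(h, Y) = (Y + h)*Y = Y*(Y + h))
Q(U) = -9 + 241*√U
4465528 + Q(c(-42, -33)) = 4465528 + (-9 + 241*√(-33*(-33 - 42))) = 4465528 + (-9 + 241*√(-33*(-75))) = 4465528 + (-9 + 241*√2475) = 4465528 + (-9 + 241*(15*√11)) = 4465528 + (-9 + 3615*√11) = 4465519 + 3615*√11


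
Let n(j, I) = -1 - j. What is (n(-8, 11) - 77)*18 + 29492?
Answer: 28232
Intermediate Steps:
(n(-8, 11) - 77)*18 + 29492 = ((-1 - 1*(-8)) - 77)*18 + 29492 = ((-1 + 8) - 77)*18 + 29492 = (7 - 77)*18 + 29492 = -70*18 + 29492 = -1260 + 29492 = 28232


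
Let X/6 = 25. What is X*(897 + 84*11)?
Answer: 273150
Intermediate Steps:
X = 150 (X = 6*25 = 150)
X*(897 + 84*11) = 150*(897 + 84*11) = 150*(897 + 924) = 150*1821 = 273150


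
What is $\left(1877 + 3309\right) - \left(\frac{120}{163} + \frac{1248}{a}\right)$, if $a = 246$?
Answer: $\frac{34619214}{6683} \approx 5180.2$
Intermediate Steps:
$\left(1877 + 3309\right) - \left(\frac{120}{163} + \frac{1248}{a}\right) = \left(1877 + 3309\right) - \left(\frac{120}{163} + \frac{208}{41}\right) = 5186 - \left(\frac{208}{41} + \frac{1200}{1630}\right) = 5186 - \frac{38824}{6683} = \frac{34619214}{6683}$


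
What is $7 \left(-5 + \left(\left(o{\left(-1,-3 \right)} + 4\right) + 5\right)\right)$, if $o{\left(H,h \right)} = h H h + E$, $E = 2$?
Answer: $-21$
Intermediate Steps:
$o{\left(H,h \right)} = 2 + H h^{2}$ ($o{\left(H,h \right)} = h H h + 2 = H h h + 2 = H h^{2} + 2 = 2 + H h^{2}$)
$7 \left(-5 + \left(\left(o{\left(-1,-3 \right)} + 4\right) + 5\right)\right) = 7 \left(-5 + \left(\left(\left(2 - \left(-3\right)^{2}\right) + 4\right) + 5\right)\right) = 7 \left(-5 + \left(\left(\left(2 - 9\right) + 4\right) + 5\right)\right) = 7 \left(-5 + \left(\left(-7 + 4\right) + 5\right)\right) = 7 \left(-5 + \left(-3 + 5\right)\right) = 7 \left(-5 + 2\right) = 7 \left(-3\right) = -21$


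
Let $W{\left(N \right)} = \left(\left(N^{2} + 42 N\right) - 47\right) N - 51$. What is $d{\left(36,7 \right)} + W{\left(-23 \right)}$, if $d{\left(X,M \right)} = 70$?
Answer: $11151$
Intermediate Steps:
$W{\left(N \right)} = -51 + N \left(-47 + N^{2} + 42 N\right)$ ($W{\left(N \right)} = \left(\left(N^{2} + 42 N\right) - 47\right) N - 51 = \left(-47 + N^{2} + 42 N\right) N - 51 = N \left(-47 + N^{2} + 42 N\right) - 51 = -51 + N \left(-47 + N^{2} + 42 N\right)$)
$d{\left(36,7 \right)} + W{\left(-23 \right)} = 70 + \left(-51 + \left(-23\right)^{3} - -1081 + 42 \left(-23\right)^{2}\right) = 70 + \left(-51 - 12167 + 1081 + 42 \cdot 529\right) = 70 + \left(-51 - 12167 + 1081 + 22218\right) = 70 + 11081 = 11151$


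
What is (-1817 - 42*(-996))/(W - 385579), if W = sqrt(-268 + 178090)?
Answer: -15428943685/148670987419 - 120045*sqrt(19758)/148670987419 ≈ -0.10389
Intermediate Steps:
W = 3*sqrt(19758) (W = sqrt(177822) = 3*sqrt(19758) ≈ 421.69)
(-1817 - 42*(-996))/(W - 385579) = (-1817 - 42*(-996))/(3*sqrt(19758) - 385579) = (-1817 + 41832)/(-385579 + 3*sqrt(19758)) = 40015/(-385579 + 3*sqrt(19758))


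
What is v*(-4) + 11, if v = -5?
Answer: 31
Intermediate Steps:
v*(-4) + 11 = -5*(-4) + 11 = 20 + 11 = 31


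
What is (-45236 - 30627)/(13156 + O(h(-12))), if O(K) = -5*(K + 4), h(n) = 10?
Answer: -75863/13086 ≈ -5.7973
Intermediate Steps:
O(K) = -20 - 5*K (O(K) = -5*(4 + K) = -20 - 5*K)
(-45236 - 30627)/(13156 + O(h(-12))) = (-45236 - 30627)/(13156 + (-20 - 5*10)) = -75863/(13156 + (-20 - 50)) = -75863/(13156 - 70) = -75863/13086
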